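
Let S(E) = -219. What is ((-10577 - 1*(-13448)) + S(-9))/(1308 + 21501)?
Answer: 884/7603 ≈ 0.11627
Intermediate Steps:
((-10577 - 1*(-13448)) + S(-9))/(1308 + 21501) = ((-10577 - 1*(-13448)) - 219)/(1308 + 21501) = ((-10577 + 13448) - 219)/22809 = (2871 - 219)*(1/22809) = 2652*(1/22809) = 884/7603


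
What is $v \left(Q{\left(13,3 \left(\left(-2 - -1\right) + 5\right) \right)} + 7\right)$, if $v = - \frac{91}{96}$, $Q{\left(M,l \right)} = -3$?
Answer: $- \frac{91}{24} \approx -3.7917$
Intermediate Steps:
$v = - \frac{91}{96}$ ($v = \left(-91\right) \frac{1}{96} = - \frac{91}{96} \approx -0.94792$)
$v \left(Q{\left(13,3 \left(\left(-2 - -1\right) + 5\right) \right)} + 7\right) = - \frac{91 \left(-3 + 7\right)}{96} = \left(- \frac{91}{96}\right) 4 = - \frac{91}{24}$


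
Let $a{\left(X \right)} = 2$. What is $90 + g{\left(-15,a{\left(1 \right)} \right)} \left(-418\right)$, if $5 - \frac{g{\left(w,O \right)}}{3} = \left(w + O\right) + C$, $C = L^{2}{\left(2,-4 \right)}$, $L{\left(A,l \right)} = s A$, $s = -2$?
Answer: $-2418$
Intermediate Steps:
$L{\left(A,l \right)} = - 2 A$
$C = 16$ ($C = \left(\left(-2\right) 2\right)^{2} = \left(-4\right)^{2} = 16$)
$g{\left(w,O \right)} = -33 - 3 O - 3 w$ ($g{\left(w,O \right)} = 15 - 3 \left(\left(w + O\right) + 16\right) = 15 - 3 \left(\left(O + w\right) + 16\right) = 15 - 3 \left(16 + O + w\right) = 15 - \left(48 + 3 O + 3 w\right) = -33 - 3 O - 3 w$)
$90 + g{\left(-15,a{\left(1 \right)} \right)} \left(-418\right) = 90 + \left(-33 - 6 - -45\right) \left(-418\right) = 90 + \left(-33 - 6 + 45\right) \left(-418\right) = 90 + 6 \left(-418\right) = 90 - 2508 = -2418$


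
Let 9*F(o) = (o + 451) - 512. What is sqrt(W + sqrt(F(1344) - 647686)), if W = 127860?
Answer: sqrt(1150740 + 3*I*sqrt(5827891))/3 ≈ 357.58 + 1.1252*I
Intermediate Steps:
F(o) = -61/9 + o/9 (F(o) = ((o + 451) - 512)/9 = ((451 + o) - 512)/9 = (-61 + o)/9 = -61/9 + o/9)
sqrt(W + sqrt(F(1344) - 647686)) = sqrt(127860 + sqrt((-61/9 + (1/9)*1344) - 647686)) = sqrt(127860 + sqrt((-61/9 + 448/3) - 647686)) = sqrt(127860 + sqrt(1283/9 - 647686)) = sqrt(127860 + sqrt(-5827891/9)) = sqrt(127860 + I*sqrt(5827891)/3)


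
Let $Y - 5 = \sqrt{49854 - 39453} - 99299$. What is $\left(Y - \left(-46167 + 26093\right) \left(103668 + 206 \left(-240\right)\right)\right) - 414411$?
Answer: $1088059167 + \sqrt{10401} \approx 1.0881 \cdot 10^{9}$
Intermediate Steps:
$Y = -99294 + \sqrt{10401}$ ($Y = 5 - \left(99299 - \sqrt{49854 - 39453}\right) = 5 - \left(99299 - \sqrt{10401}\right) = -99294 + \sqrt{10401} \approx -99192.0$)
$\left(Y - \left(-46167 + 26093\right) \left(103668 + 206 \left(-240\right)\right)\right) - 414411 = \left(\left(-99294 + \sqrt{10401}\right) - \left(-46167 + 26093\right) \left(103668 + 206 \left(-240\right)\right)\right) - 414411 = \left(\left(-99294 + \sqrt{10401}\right) - - 20074 \left(103668 - 49440\right)\right) - 414411 = \left(\left(-99294 + \sqrt{10401}\right) - \left(-20074\right) 54228\right) - 414411 = \left(\left(-99294 + \sqrt{10401}\right) - -1088572872\right) - 414411 = \left(\left(-99294 + \sqrt{10401}\right) + 1088572872\right) - 414411 = \left(1088473578 + \sqrt{10401}\right) - 414411 = 1088059167 + \sqrt{10401}$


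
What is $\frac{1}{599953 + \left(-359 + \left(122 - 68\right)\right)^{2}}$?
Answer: $\frac{1}{692978} \approx 1.443 \cdot 10^{-6}$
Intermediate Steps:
$\frac{1}{599953 + \left(-359 + \left(122 - 68\right)\right)^{2}} = \frac{1}{599953 + \left(-359 + 54\right)^{2}} = \frac{1}{599953 + \left(-305\right)^{2}} = \frac{1}{599953 + 93025} = \frac{1}{692978}$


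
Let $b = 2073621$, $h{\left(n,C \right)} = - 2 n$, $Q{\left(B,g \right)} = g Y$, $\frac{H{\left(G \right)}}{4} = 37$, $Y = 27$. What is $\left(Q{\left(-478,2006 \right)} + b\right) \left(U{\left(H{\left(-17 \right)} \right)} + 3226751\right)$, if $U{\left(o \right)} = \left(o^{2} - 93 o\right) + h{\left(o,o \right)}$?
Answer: $6882516252885$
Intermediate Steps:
$H{\left(G \right)} = 148$ ($H{\left(G \right)} = 4 \cdot 37 = 148$)
$Q{\left(B,g \right)} = 27 g$ ($Q{\left(B,g \right)} = g 27 = 27 g$)
$U{\left(o \right)} = o^{2} - 95 o$ ($U{\left(o \right)} = \left(o^{2} - 93 o\right) - 2 o = o^{2} - 95 o$)
$\left(Q{\left(-478,2006 \right)} + b\right) \left(U{\left(H{\left(-17 \right)} \right)} + 3226751\right) = \left(27 \cdot 2006 + 2073621\right) \left(148 \left(-95 + 148\right) + 3226751\right) = \left(54162 + 2073621\right) \left(148 \cdot 53 + 3226751\right) = 2127783 \left(7844 + 3226751\right) = 2127783 \cdot 3234595 = 6882516252885$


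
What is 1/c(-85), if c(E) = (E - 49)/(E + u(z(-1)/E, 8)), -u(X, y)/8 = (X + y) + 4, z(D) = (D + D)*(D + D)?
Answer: 15353/11390 ≈ 1.3479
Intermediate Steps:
z(D) = 4*D² (z(D) = (2*D)*(2*D) = 4*D²)
u(X, y) = -32 - 8*X - 8*y (u(X, y) = -8*((X + y) + 4) = -8*(4 + X + y) = -32 - 8*X - 8*y)
c(E) = (-49 + E)/(-96 + E - 32/E) (c(E) = (E - 49)/(E + (-32 - 8*4*(-1)²/E - 8*8)) = (-49 + E)/(E + (-32 - 8*4*1/E - 64)) = (-49 + E)/(E + (-32 - 32/E - 64)) = (-49 + E)/(E + (-96 - 32/E)) = (-49 + E)/(-96 + E - 32/E))
1/c(-85) = 1/(-1*(-85)*(-49 - 85)/(32 - 1*(-85)*(-96 - 85))) = 1/(-1*(-85)*(-134)/(32 - 1*(-85)*(-181))) = 1/(-1*(-85)*(-134)/(32 - 15385)) = 1/(-1*(-85)*(-134)/(-15353)) = 1/(-1*(-85)*(-1/15353)*(-134)) = 1/(11390/15353) = 15353/11390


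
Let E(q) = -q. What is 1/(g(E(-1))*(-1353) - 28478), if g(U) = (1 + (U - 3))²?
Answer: -1/29831 ≈ -3.3522e-5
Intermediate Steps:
g(U) = (-2 + U)² (g(U) = (1 + (-3 + U))² = (-2 + U)²)
1/(g(E(-1))*(-1353) - 28478) = 1/((-2 - 1*(-1))²*(-1353) - 28478) = 1/((-2 + 1)²*(-1353) - 28478) = 1/((-1)²*(-1353) - 28478) = 1/(1*(-1353) - 28478) = 1/(-1353 - 28478) = 1/(-29831) = -1/29831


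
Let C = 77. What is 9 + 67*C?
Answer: 5168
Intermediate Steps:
9 + 67*C = 9 + 67*77 = 9 + 5159 = 5168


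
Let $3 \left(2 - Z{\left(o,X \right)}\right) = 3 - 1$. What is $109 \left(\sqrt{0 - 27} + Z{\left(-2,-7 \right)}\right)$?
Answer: $\frac{436}{3} + 327 i \sqrt{3} \approx 145.33 + 566.38 i$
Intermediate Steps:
$Z{\left(o,X \right)} = \frac{4}{3}$ ($Z{\left(o,X \right)} = 2 - \frac{3 - 1}{3} = 2 - \frac{2}{3} = \frac{4}{3}$)
$109 \left(\sqrt{0 - 27} + Z{\left(-2,-7 \right)}\right) = 109 \left(\sqrt{0 - 27} + \frac{4}{3}\right) = 109 \left(\sqrt{-27} + \frac{4}{3}\right) = 109 \left(3 i \sqrt{3} + \frac{4}{3}\right) = 109 \left(\frac{4}{3} + 3 i \sqrt{3}\right) = \frac{436}{3} + 327 i \sqrt{3}$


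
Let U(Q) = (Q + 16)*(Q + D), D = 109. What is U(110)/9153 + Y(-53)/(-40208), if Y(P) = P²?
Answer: 40140325/13630512 ≈ 2.9449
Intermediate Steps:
U(Q) = (16 + Q)*(109 + Q) (U(Q) = (Q + 16)*(Q + 109) = (16 + Q)*(109 + Q))
U(110)/9153 + Y(-53)/(-40208) = (1744 + 110² + 125*110)/9153 + (-53)²/(-40208) = (1744 + 12100 + 13750)*(1/9153) + 2809*(-1/40208) = 27594*(1/9153) - 2809/40208 = 1022/339 - 2809/40208 = 40140325/13630512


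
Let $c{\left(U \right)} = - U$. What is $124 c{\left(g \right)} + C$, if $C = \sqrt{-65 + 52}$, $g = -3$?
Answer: $372 + i \sqrt{13} \approx 372.0 + 3.6056 i$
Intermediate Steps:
$C = i \sqrt{13}$ ($C = \sqrt{-13} = i \sqrt{13} \approx 3.6056 i$)
$124 c{\left(g \right)} + C = 124 \left(\left(-1\right) \left(-3\right)\right) + i \sqrt{13} = 124 \cdot 3 + i \sqrt{13} = 372 + i \sqrt{13}$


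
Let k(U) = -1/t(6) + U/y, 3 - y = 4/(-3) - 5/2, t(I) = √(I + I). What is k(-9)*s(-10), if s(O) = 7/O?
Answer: 189/205 + 7*√3/60 ≈ 1.1240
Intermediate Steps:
t(I) = √2*√I (t(I) = √(2*I) = √2*√I)
y = 41/6 (y = 3 - (4/(-3) - 5/2) = 3 - (4*(-⅓) - 5*½) = 3 - (-4/3 - 5/2) = 3 - 1*(-23/6) = 3 + 23/6 = 41/6 ≈ 6.8333)
k(U) = -√3/6 + 6*U/41 (k(U) = -1/(√2*√6) + U/(41/6) = -1/(2*√3) + U*(6/41) = -√3/6 + 6*U/41)
k(-9)*s(-10) = (-√3/6 + (6/41)*(-9))*(7/(-10)) = (-√3/6 - 54/41)*(7*(-⅒)) = (-54/41 - √3/6)*(-7/10) = 189/205 + 7*√3/60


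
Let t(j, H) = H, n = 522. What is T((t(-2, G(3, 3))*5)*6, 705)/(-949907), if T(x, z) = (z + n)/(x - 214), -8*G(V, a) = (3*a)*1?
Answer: 4908/941357837 ≈ 5.2137e-6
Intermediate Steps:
G(V, a) = -3*a/8
T(x, z) = (522 + z)/(-214 + x) (T(x, z) = (z + 522)/(x - 214) = (522 + z)/(-214 + x))
T((t(-2, G(3, 3))*5)*6, 705)/(-949907) = ((522 + 705)/(-214 + (-3/8*3*5)*6))/(-949907) = (1227/(-214 - 9/8*5*6))*(-1/949907) = (1227/(-214 - 45/8*6))*(-1/949907) = (1227/(-214 - 135/4))*(-1/949907) = (1227/(-991/4))*(-1/949907) = -4/991*1227*(-1/949907) = -4908/991*(-1/949907) = 4908/941357837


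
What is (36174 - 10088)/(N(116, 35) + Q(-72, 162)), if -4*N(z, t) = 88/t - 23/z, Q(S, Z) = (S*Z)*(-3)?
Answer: 423636640/568260677 ≈ 0.74550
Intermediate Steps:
Q(S, Z) = -3*S*Z
N(z, t) = -22/t + 23/(4*z) (N(z, t) = -(88/t - 23/z)/4 = -(-23/z + 88/t)/4 = -22/t + 23/(4*z))
(36174 - 10088)/(N(116, 35) + Q(-72, 162)) = (36174 - 10088)/((-22/35 + (23/4)/116) - 3*(-72)*162) = 26086/((-22*1/35 + (23/4)*(1/116)) + 34992) = 26086/((-22/35 + 23/464) + 34992) = 26086/(-9403/16240 + 34992) = 26086/(568260677/16240) = 26086*(16240/568260677) = 423636640/568260677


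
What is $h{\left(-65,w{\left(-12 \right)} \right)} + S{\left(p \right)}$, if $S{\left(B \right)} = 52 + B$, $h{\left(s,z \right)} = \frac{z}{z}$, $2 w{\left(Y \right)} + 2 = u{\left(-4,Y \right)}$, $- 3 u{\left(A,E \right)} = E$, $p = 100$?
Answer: $153$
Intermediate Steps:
$u{\left(A,E \right)} = - \frac{E}{3}$
$w{\left(Y \right)} = -1 - \frac{Y}{6}$ ($w{\left(Y \right)} = -1 + \frac{\left(- \frac{1}{3}\right) Y}{2} = -1 - \frac{Y}{6}$)
$h{\left(s,z \right)} = 1$
$h{\left(-65,w{\left(-12 \right)} \right)} + S{\left(p \right)} = 1 + \left(52 + 100\right) = 1 + 152 = 153$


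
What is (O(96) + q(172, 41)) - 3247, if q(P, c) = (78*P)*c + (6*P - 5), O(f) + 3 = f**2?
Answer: 557049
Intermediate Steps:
O(f) = -3 + f**2
q(P, c) = -5 + 6*P + 78*P*c (q(P, c) = 78*P*c + (-5 + 6*P) = -5 + 6*P + 78*P*c)
(O(96) + q(172, 41)) - 3247 = ((-3 + 96**2) + (-5 + 6*172 + 78*172*41)) - 3247 = ((-3 + 9216) + (-5 + 1032 + 550056)) - 3247 = (9213 + 551083) - 3247 = 560296 - 3247 = 557049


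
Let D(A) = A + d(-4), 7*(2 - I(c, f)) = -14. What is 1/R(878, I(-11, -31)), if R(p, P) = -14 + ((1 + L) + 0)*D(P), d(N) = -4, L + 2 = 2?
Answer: -1/14 ≈ -0.071429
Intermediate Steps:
L = 0 (L = -2 + 2 = 0)
I(c, f) = 4 (I(c, f) = 2 - ⅐*(-14) = 2 + 2 = 4)
D(A) = -4 + A (D(A) = A - 4 = -4 + A)
R(p, P) = -18 + P (R(p, P) = -14 + ((1 + 0) + 0)*(-4 + P) = -14 + (1 + 0)*(-4 + P) = -14 + 1*(-4 + P) = -14 + (-4 + P) = -18 + P)
1/R(878, I(-11, -31)) = 1/(-18 + 4) = 1/(-14) = -1/14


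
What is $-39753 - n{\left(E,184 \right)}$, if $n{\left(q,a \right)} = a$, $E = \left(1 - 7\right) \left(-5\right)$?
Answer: $-39937$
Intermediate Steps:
$E = 30$ ($E = \left(-6\right) \left(-5\right) = 30$)
$-39753 - n{\left(E,184 \right)} = -39753 - 184 = -39937$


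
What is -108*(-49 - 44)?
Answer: 10044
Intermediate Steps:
-108*(-49 - 44) = -108*(-93) = 10044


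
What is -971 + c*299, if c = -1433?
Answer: -429438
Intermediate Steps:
-971 + c*299 = -971 - 1433*299 = -971 - 428467 = -429438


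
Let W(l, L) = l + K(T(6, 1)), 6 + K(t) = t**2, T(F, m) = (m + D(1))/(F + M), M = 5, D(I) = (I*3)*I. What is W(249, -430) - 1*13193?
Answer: -1566934/121 ≈ -12950.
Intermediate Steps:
D(I) = 3*I**2 (D(I) = (3*I)*I = 3*I**2)
T(F, m) = (3 + m)/(5 + F) (T(F, m) = (m + 3*1**2)/(F + 5) = (m + 3*1)/(5 + F) = (m + 3)/(5 + F) = (3 + m)/(5 + F))
K(t) = -6 + t**2
W(l, L) = -710/121 + l (W(l, L) = l + (-6 + ((3 + 1)/(5 + 6))**2) = l + (-6 + (4/11)**2) = l + (-6 + 16/121) = l - 710/121 = -710/121 + l)
W(249, -430) - 1*13193 = (-710/121 + 249) - 1*13193 = 29419/121 - 13193 = -1566934/121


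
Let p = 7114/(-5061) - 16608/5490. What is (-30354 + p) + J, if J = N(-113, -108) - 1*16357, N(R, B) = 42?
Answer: -72045341131/1543605 ≈ -46673.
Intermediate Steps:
p = -6839386/1543605 (p = 7114*(-1/5061) - 16608*1/5490 = -7114/5061 - 2768/915 = -6839386/1543605 ≈ -4.4308)
J = -16315 (J = 42 - 1*16357 = 42 - 16357 = -16315)
(-30354 + p) + J = (-30354 - 6839386/1543605) - 16315 = -46861425556/1543605 - 16315 = -72045341131/1543605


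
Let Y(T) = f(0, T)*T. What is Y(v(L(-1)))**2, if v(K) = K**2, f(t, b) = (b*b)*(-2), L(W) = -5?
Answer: 976562500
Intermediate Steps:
f(t, b) = -2*b**2 (f(t, b) = b**2*(-2) = -2*b**2)
Y(T) = -2*T**3 (Y(T) = (-2*T**2)*T = -2*T**3)
Y(v(L(-1)))**2 = (-2*((-5)**2)**3)**2 = (-2*25**3)**2 = (-2*15625)**2 = (-31250)**2 = 976562500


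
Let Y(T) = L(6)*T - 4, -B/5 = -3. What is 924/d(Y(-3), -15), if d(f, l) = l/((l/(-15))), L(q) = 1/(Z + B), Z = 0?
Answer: -308/5 ≈ -61.600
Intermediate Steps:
B = 15 (B = -5*(-3) = 15)
L(q) = 1/15 (L(q) = 1/(0 + 15) = 1/15)
Y(T) = -4 + T/15 (Y(T) = T/15 - 4 = -4 + T/15)
d(f, l) = -15 (d(f, l) = l/((l*(-1/15))) = l/((-l/15)) = l*(-15/l) = -15)
924/d(Y(-3), -15) = 924/(-15) = 924*(-1/15) = -308/5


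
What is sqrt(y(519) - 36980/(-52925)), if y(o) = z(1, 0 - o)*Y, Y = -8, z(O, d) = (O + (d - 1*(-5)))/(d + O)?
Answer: 2*I*sqrt(13573827449210)/2741515 ≈ 2.6878*I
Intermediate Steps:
z(O, d) = (5 + O + d)/(O + d) (z(O, d) = (O + (d + 5))/(O + d) = (O + (5 + d))/(O + d) = (5 + O + d)/(O + d))
y(o) = -8*(6 - o)/(1 - o) (y(o) = ((5 + 1 + (0 - o))/(1 + (0 - o)))*(-8) = ((5 + 1 - o)/(1 - o))*(-8) = ((6 - o)/(1 - o))*(-8) = -8*(6 - o)/(1 - o))
sqrt(y(519) - 36980/(-52925)) = sqrt(8*(6 - 1*519)/(-1 + 519) - 36980/(-52925)) = sqrt(8*(6 - 519)/518 - 36980*(-1/52925)) = sqrt(8*(1/518)*(-513) + 7396/10585) = sqrt(-2052/259 + 7396/10585) = sqrt(-19804856/2741515) = 2*I*sqrt(13573827449210)/2741515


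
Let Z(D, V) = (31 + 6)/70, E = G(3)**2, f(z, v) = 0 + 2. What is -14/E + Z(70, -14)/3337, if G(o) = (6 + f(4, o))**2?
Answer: -779677/239196160 ≈ -0.0032596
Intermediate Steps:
f(z, v) = 2
G(o) = 64 (G(o) = (6 + 2)**2 = 8**2 = 64)
E = 4096 (E = 64**2 = 4096)
Z(D, V) = 37/70 (Z(D, V) = 37*(1/70) = 37/70)
-14/E + Z(70, -14)/3337 = -14/4096 + (37/70)/3337 = -14*1/4096 + (37/70)*(1/3337) = -7/2048 + 37/233590 = -779677/239196160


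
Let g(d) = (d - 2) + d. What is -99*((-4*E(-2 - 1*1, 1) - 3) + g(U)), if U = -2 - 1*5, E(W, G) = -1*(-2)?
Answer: 2673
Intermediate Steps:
E(W, G) = 2
U = -7 (U = -2 - 5 = -7)
g(d) = -2 + 2*d (g(d) = (-2 + d) + d = -2 + 2*d)
-99*((-4*E(-2 - 1*1, 1) - 3) + g(U)) = -99*((-4*2 - 3) + (-2 + 2*(-7))) = -99*((-8 - 3) + (-2 - 14)) = -99*(-11 - 16) = -99*(-27) = 2673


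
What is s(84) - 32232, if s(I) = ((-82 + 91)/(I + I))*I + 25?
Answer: -64405/2 ≈ -32203.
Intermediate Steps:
s(I) = 59/2 (s(I) = (9/((2*I)))*I + 25 = (9*(1/(2*I)))*I + 25 = (9/(2*I))*I + 25 = 9/2 + 25 = 59/2)
s(84) - 32232 = 59/2 - 32232 = -64405/2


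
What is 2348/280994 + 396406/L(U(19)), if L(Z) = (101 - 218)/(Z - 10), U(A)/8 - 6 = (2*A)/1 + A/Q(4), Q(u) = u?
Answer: -21163664299802/16438149 ≈ -1.2875e+6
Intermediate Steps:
U(A) = 48 + 18*A (U(A) = 48 + 8*((2*A)/1 + A/4) = 48 + 8*((2*A)*1 + A*(1/4)) = 48 + 8*(2*A + A/4) = 48 + 8*(9*A/4) = 48 + 18*A)
L(Z) = -117/(-10 + Z)
2348/280994 + 396406/L(U(19)) = 2348/280994 + 396406/((-117/(-10 + (48 + 18*19)))) = 2348*(1/280994) + 396406/((-117/(-10 + (48 + 342)))) = 1174/140497 + 396406/((-117/(-10 + 390))) = 1174/140497 + 396406/((-117/380)) = 1174/140497 + 396406/((-117*1/380)) = 1174/140497 + 396406/(-117/380) = 1174/140497 + 396406*(-380/117) = 1174/140497 - 150634280/117 = -21163664299802/16438149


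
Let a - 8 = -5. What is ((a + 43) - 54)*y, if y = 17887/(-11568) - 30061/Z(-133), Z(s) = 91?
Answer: 349373365/131586 ≈ 2655.1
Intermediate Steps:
a = 3 (a = 8 - 5 = 3)
y = -349373365/1052688 (y = 17887/(-11568) - 30061/91 = 17887*(-1/11568) - 30061*1/91 = -17887/11568 - 30061/91 = -349373365/1052688 ≈ -331.89)
((a + 43) - 54)*y = ((3 + 43) - 54)*(-349373365/1052688) = (46 - 54)*(-349373365/1052688) = -8*(-349373365/1052688) = 349373365/131586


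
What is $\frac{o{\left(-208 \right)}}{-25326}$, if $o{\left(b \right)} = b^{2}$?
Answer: $- \frac{21632}{12663} \approx -1.7083$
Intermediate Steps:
$\frac{o{\left(-208 \right)}}{-25326} = \frac{\left(-208\right)^{2}}{-25326} = 43264 \left(- \frac{1}{25326}\right) = - \frac{21632}{12663}$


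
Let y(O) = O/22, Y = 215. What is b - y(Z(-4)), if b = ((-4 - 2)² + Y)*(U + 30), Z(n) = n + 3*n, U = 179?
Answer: 577057/11 ≈ 52460.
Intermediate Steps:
Z(n) = 4*n
y(O) = O/22 (y(O) = O*(1/22) = O/22)
b = 52459 (b = ((-4 - 2)² + 215)*(179 + 30) = ((-6)² + 215)*209 = (36 + 215)*209 = 251*209 = 52459)
b - y(Z(-4)) = 52459 - 4*(-4)/22 = 52459 - (-16)/22 = 52459 - 1*(-8/11) = 52459 + 8/11 = 577057/11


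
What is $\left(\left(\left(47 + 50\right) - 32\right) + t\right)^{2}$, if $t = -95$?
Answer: $900$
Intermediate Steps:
$\left(\left(\left(47 + 50\right) - 32\right) + t\right)^{2} = \left(\left(\left(47 + 50\right) - 32\right) - 95\right)^{2} = \left(\left(97 - 32\right) - 95\right)^{2} = \left(65 - 95\right)^{2} = \left(-30\right)^{2} = 900$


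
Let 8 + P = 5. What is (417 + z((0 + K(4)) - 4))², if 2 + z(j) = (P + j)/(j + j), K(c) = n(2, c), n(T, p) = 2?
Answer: 2772225/16 ≈ 1.7326e+5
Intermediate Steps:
P = -3 (P = -8 + 5 = -3)
K(c) = 2
z(j) = -2 + (-3 + j)/(2*j) (z(j) = -2 + (-3 + j)/(j + j) = -2 + (-3 + j)/((2*j)) = -2 + (-3 + j)*(1/(2*j)) = -2 + (-3 + j)/(2*j))
(417 + z((0 + K(4)) - 4))² = (417 + 3*(-1 - ((0 + 2) - 4))/(2*((0 + 2) - 4)))² = (417 + 3*(-1 - (2 - 4))/(2*(2 - 4)))² = (417 + (3/2)*(-1 - 1*(-2))/(-2))² = (417 + (3/2)*(-½)*(-1 + 2))² = (417 + (3/2)*(-½)*1)² = (417 - ¾)² = (1665/4)² = 2772225/16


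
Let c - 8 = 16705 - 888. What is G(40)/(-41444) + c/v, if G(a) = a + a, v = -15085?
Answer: -32852905/31259137 ≈ -1.0510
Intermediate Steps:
c = 15825 (c = 8 + (16705 - 888) = 8 + 15817 = 15825)
G(a) = 2*a
G(40)/(-41444) + c/v = (2*40)/(-41444) + 15825/(-15085) = 80*(-1/41444) + 15825*(-1/15085) = -20/10361 - 3165/3017 = -32852905/31259137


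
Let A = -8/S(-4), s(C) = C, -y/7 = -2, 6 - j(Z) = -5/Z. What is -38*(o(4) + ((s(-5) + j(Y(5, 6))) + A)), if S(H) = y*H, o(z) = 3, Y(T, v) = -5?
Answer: -836/7 ≈ -119.43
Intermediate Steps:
j(Z) = 6 + 5/Z (j(Z) = 6 - (-5)/Z = 6 + 5/Z)
y = 14 (y = -7*(-2) = 14)
S(H) = 14*H
A = ⅐ (A = -8/(14*(-4)) = -8/(-56) = -8*(-1/56) = ⅐ ≈ 0.14286)
-38*(o(4) + ((s(-5) + j(Y(5, 6))) + A)) = -38*(3 + ((-5 + (6 + 5/(-5))) + ⅐)) = -38*(3 + ((-5 + (6 + 5*(-⅕))) + ⅐)) = -38*(3 + ((-5 + (6 - 1)) + ⅐)) = -38*(3 + ((-5 + 5) + ⅐)) = -38*(3 + (0 + ⅐)) = -38*(3 + ⅐) = -38*22/7 = -836/7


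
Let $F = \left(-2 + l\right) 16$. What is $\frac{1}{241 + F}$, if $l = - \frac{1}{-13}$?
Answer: $\frac{13}{2733} \approx 0.0047567$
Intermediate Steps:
$l = \frac{1}{13}$ ($l = \left(-1\right) \left(- \frac{1}{13}\right) = \frac{1}{13} \approx 0.076923$)
$F = - \frac{400}{13}$ ($F = \left(-2 + \frac{1}{13}\right) 16 = \left(- \frac{25}{13}\right) 16 = - \frac{400}{13} \approx -30.769$)
$\frac{1}{241 + F} = \frac{1}{241 - \frac{400}{13}} = \frac{1}{\frac{2733}{13}} = \frac{13}{2733}$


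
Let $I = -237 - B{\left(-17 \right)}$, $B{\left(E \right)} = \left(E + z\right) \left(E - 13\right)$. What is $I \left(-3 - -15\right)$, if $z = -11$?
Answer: $-12924$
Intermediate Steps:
$B{\left(E \right)} = \left(-13 + E\right) \left(-11 + E\right)$ ($B{\left(E \right)} = \left(E - 11\right) \left(E - 13\right) = \left(-11 + E\right) \left(-13 + E\right) = \left(-13 + E\right) \left(-11 + E\right)$)
$I = -1077$ ($I = -237 - \left(143 + \left(-17\right)^{2} - -408\right) = -237 - \left(143 + 289 + 408\right) = -237 - 840 = -1077$)
$I \left(-3 - -15\right) = - 1077 \left(-3 - -15\right) = - 1077 \left(-3 + 15\right) = \left(-1077\right) 12 = -12924$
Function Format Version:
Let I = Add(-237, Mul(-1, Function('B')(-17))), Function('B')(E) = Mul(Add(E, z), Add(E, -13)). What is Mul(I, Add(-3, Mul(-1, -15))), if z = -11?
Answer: -12924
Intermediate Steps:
Function('B')(E) = Mul(Add(-13, E), Add(-11, E)) (Function('B')(E) = Mul(Add(E, -11), Add(E, -13)) = Mul(Add(-11, E), Add(-13, E)) = Mul(Add(-13, E), Add(-11, E)))
I = -1077 (I = Add(-237, Mul(-1, Add(143, Pow(-17, 2), Mul(-24, -17)))) = Add(-237, Mul(-1, Add(143, 289, 408))) = Add(-237, Mul(-1, 840)) = Add(-237, -840) = -1077)
Mul(I, Add(-3, Mul(-1, -15))) = Mul(-1077, Add(-3, Mul(-1, -15))) = Mul(-1077, Add(-3, 15)) = Mul(-1077, 12) = -12924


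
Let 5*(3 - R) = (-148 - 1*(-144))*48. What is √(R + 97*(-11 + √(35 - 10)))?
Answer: I*√13515/5 ≈ 23.251*I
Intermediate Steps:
R = 207/5 (R = 3 - (-148 - 1*(-144))*48/5 = 3 - (-148 + 144)*48/5 = 3 - (-4)*48/5 = 3 - ⅕*(-192) = 3 + 192/5 = 207/5 ≈ 41.400)
√(R + 97*(-11 + √(35 - 10))) = √(207/5 + 97*(-11 + √(35 - 10))) = √(207/5 + 97*(-11 + √25)) = √(207/5 + 97*(-11 + 5)) = √(207/5 + 97*(-6)) = √(207/5 - 582) = √(-2703/5) = I*√13515/5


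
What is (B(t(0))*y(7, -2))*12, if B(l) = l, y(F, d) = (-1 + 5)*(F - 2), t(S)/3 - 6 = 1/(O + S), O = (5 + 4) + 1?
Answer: 4392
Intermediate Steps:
O = 10 (O = 9 + 1 = 10)
t(S) = 18 + 3/(10 + S)
y(F, d) = -8 + 4*F (y(F, d) = 4*(-2 + F) = -8 + 4*F)
(B(t(0))*y(7, -2))*12 = ((3*(61 + 6*0)/(10 + 0))*(-8 + 4*7))*12 = ((3*(61 + 0)/10)*(-8 + 28))*12 = ((3*(⅒)*61)*20)*12 = ((183/10)*20)*12 = 366*12 = 4392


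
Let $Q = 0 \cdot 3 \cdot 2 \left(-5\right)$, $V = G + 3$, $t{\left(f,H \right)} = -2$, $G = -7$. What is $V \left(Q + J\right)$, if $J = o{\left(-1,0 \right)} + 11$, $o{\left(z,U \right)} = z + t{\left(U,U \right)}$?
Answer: $-32$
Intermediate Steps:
$o{\left(z,U \right)} = -2 + z$ ($o{\left(z,U \right)} = z - 2 = -2 + z$)
$V = -4$ ($V = -7 + 3 = -4$)
$Q = 0$ ($Q = 0 \cdot 2 \left(-5\right) = 0 \left(-5\right) = 0$)
$J = 8$ ($J = \left(-2 - 1\right) + 11 = -3 + 11 = 8$)
$V \left(Q + J\right) = - 4 \left(0 + 8\right) = \left(-4\right) 8 = -32$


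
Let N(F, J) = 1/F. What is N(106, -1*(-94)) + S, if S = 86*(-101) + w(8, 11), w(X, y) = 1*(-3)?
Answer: -921033/106 ≈ -8689.0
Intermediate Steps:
w(X, y) = -3
S = -8689 (S = 86*(-101) - 3 = -8686 - 3 = -8689)
N(106, -1*(-94)) + S = 1/106 - 8689 = -921033/106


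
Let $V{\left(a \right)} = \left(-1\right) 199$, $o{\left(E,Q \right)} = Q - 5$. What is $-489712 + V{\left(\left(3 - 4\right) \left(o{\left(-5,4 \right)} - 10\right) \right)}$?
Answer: $-489911$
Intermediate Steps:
$o{\left(E,Q \right)} = -5 + Q$
$V{\left(a \right)} = -199$
$-489712 + V{\left(\left(3 - 4\right) \left(o{\left(-5,4 \right)} - 10\right) \right)} = -489712 - 199 = -489911$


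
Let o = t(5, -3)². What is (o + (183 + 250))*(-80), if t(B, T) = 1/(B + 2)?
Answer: -1697440/49 ≈ -34642.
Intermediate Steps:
t(B, T) = 1/(2 + B)
o = 1/49 (o = (1/(2 + 5))² = (1/7)² = (⅐)² = 1/49 ≈ 0.020408)
(o + (183 + 250))*(-80) = (1/49 + (183 + 250))*(-80) = (1/49 + 433)*(-80) = (21218/49)*(-80) = -1697440/49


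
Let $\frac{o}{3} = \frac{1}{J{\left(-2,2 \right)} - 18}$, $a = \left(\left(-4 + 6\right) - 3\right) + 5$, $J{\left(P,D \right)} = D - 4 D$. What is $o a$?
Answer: $- \frac{1}{2} \approx -0.5$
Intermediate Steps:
$J{\left(P,D \right)} = - 3 D$
$a = 4$ ($a = \left(2 - 3\right) + 5 = -1 + 5 = 4$)
$o = - \frac{1}{8}$ ($o = \frac{3}{\left(-3\right) 2 - 18} = \frac{3}{-6 - 18} = \frac{3}{-24} = 3 \left(- \frac{1}{24}\right) = - \frac{1}{8} \approx -0.125$)
$o a = \left(- \frac{1}{8}\right) 4 = - \frac{1}{2}$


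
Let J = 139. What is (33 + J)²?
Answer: 29584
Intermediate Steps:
(33 + J)² = (33 + 139)² = 172² = 29584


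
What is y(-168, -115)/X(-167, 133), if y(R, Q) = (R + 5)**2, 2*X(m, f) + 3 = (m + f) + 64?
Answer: 53138/27 ≈ 1968.1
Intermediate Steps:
X(m, f) = 61/2 + f/2 + m/2 (X(m, f) = -3/2 + ((m + f) + 64)/2 = -3/2 + ((f + m) + 64)/2 = -3/2 + (64 + f + m)/2 = -3/2 + (32 + f/2 + m/2) = 61/2 + f/2 + m/2)
y(R, Q) = (5 + R)**2
y(-168, -115)/X(-167, 133) = (5 - 168)**2/(61/2 + (1/2)*133 + (1/2)*(-167)) = (-163)**2/(61/2 + 133/2 - 167/2) = 26569/(27/2) = 26569*(2/27) = 53138/27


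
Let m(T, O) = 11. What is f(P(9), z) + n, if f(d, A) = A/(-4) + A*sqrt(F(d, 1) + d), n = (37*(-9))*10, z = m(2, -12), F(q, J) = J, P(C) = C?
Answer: -13331/4 + 11*sqrt(10) ≈ -3298.0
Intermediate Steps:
z = 11
n = -3330 (n = -333*10 = -3330)
f(d, A) = -A/4 + A*sqrt(1 + d) (f(d, A) = A/(-4) + A*sqrt(1 + d) = A*(-1/4) + A*sqrt(1 + d) = -A/4 + A*sqrt(1 + d))
f(P(9), z) + n = 11*(-1/4 + sqrt(1 + 9)) - 3330 = 11*(-1/4 + sqrt(10)) - 3330 = (-11/4 + 11*sqrt(10)) - 3330 = -13331/4 + 11*sqrt(10)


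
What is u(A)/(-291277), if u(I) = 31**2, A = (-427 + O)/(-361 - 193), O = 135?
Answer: -961/291277 ≈ -0.0032993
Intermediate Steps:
A = 146/277 (A = (-427 + 135)/(-361 - 193) = -292/(-554) = -292*(-1/554) = 146/277 ≈ 0.52708)
u(I) = 961
u(A)/(-291277) = 961/(-291277) = 961*(-1/291277) = -961/291277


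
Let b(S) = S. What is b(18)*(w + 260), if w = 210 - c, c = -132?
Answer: 10836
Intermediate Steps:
w = 342 (w = 210 - 1*(-132) = 210 + 132 = 342)
b(18)*(w + 260) = 18*(342 + 260) = 18*602 = 10836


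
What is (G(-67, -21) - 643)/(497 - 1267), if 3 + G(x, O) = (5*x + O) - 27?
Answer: 147/110 ≈ 1.3364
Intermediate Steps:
G(x, O) = -30 + O + 5*x (G(x, O) = -3 + ((5*x + O) - 27) = -3 + ((O + 5*x) - 27) = -3 + (-27 + O + 5*x) = -30 + O + 5*x)
(G(-67, -21) - 643)/(497 - 1267) = ((-30 - 21 + 5*(-67)) - 643)/(497 - 1267) = ((-30 - 21 - 335) - 643)/(-770) = (-386 - 643)*(-1/770) = -1029*(-1/770) = 147/110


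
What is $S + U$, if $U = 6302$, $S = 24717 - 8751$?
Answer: $22268$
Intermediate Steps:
$S = 15966$ ($S = 24717 - 8751 = 15966$)
$S + U = 15966 + 6302 = 22268$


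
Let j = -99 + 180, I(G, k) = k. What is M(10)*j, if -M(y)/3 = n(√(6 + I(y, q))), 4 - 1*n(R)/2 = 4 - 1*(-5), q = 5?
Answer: 2430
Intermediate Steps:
j = 81
n(R) = -10 (n(R) = 8 - 2*(4 - 1*(-5)) = 8 - 2*(4 + 5) = 8 - 2*9 = 8 - 18 = -10)
M(y) = 30 (M(y) = -3*(-10) = 30)
M(10)*j = 30*81 = 2430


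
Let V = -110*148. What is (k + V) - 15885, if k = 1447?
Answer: -30718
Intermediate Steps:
V = -16280
(k + V) - 15885 = (1447 - 16280) - 15885 = -14833 - 15885 = -30718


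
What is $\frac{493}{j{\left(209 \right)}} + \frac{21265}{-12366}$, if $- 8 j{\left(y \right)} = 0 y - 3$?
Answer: $\frac{16235903}{12366} \approx 1312.9$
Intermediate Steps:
$j{\left(y \right)} = \frac{3}{8}$ ($j{\left(y \right)} = - \frac{0 y - 3}{8} = - \frac{0 - 3}{8} = \left(- \frac{1}{8}\right) \left(-3\right) = \frac{3}{8}$)
$\frac{493}{j{\left(209 \right)}} + \frac{21265}{-12366} = \frac{493}{\frac{3}{8}} + \frac{21265}{-12366} = 493 \cdot \frac{8}{3} + 21265 \left(- \frac{1}{12366}\right) = \frac{3944}{3} - \frac{21265}{12366} = \frac{16235903}{12366}$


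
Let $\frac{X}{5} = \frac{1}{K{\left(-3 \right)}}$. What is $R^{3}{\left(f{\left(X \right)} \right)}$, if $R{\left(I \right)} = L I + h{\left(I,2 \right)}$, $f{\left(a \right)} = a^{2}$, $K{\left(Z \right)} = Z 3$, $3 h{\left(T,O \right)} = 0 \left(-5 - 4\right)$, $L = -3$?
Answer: $- \frac{15625}{19683} \approx -0.79383$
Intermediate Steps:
$h{\left(T,O \right)} = 0$ ($h{\left(T,O \right)} = \frac{0 \left(-5 - 4\right)}{3} = \frac{0 \left(-9\right)}{3} = \frac{1}{3} \cdot 0 = 0$)
$K{\left(Z \right)} = 3 Z$
$X = - \frac{5}{9}$ ($X = \frac{5}{3 \left(-3\right)} = \frac{5}{-9} = 5 \left(- \frac{1}{9}\right) = - \frac{5}{9} \approx -0.55556$)
$R{\left(I \right)} = - 3 I$ ($R{\left(I \right)} = - 3 I + 0 = - 3 I$)
$R^{3}{\left(f{\left(X \right)} \right)} = \left(- 3 \left(- \frac{5}{9}\right)^{2}\right)^{3} = \left(\left(-3\right) \frac{25}{81}\right)^{3} = \left(- \frac{25}{27}\right)^{3} = - \frac{15625}{19683}$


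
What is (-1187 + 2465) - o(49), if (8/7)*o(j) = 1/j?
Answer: 71567/56 ≈ 1278.0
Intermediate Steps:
o(j) = 7/(8*j)
(-1187 + 2465) - o(49) = (-1187 + 2465) - 7/(8*49) = 1278 - 7/(8*49) = 1278 - 1*1/56 = 1278 - 1/56 = 71567/56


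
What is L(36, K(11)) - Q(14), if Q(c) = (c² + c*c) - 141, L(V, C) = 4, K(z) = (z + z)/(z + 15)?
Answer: -247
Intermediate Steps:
K(z) = 2*z/(15 + z) (K(z) = (2*z)/(15 + z) = 2*z/(15 + z))
Q(c) = -141 + 2*c² (Q(c) = (c² + c²) - 141 = 2*c² - 141 = -141 + 2*c²)
L(36, K(11)) - Q(14) = 4 - (-141 + 2*14²) = 4 - (-141 + 2*196) = 4 - (-141 + 392) = 4 - 1*251 = 4 - 251 = -247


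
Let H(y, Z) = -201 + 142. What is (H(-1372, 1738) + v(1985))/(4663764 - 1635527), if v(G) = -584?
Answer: -643/3028237 ≈ -0.00021233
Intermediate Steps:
H(y, Z) = -59
(H(-1372, 1738) + v(1985))/(4663764 - 1635527) = (-59 - 584)/(4663764 - 1635527) = -643/3028237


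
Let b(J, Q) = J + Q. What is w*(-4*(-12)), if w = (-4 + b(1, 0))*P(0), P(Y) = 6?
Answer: -864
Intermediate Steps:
w = -18 (w = (-4 + (1 + 0))*6 = (-4 + 1)*6 = -3*6 = -18)
w*(-4*(-12)) = -(-72)*(-12) = -18*48 = -864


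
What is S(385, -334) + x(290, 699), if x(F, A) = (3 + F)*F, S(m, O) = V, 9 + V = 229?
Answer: 85190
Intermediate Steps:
V = 220 (V = -9 + 229 = 220)
S(m, O) = 220
x(F, A) = F*(3 + F)
S(385, -334) + x(290, 699) = 220 + 290*(3 + 290) = 220 + 290*293 = 220 + 84970 = 85190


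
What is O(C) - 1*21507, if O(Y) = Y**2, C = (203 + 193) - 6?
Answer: 130593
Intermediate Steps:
C = 390 (C = 396 - 6 = 390)
O(C) - 1*21507 = 390**2 - 1*21507 = 152100 - 21507 = 130593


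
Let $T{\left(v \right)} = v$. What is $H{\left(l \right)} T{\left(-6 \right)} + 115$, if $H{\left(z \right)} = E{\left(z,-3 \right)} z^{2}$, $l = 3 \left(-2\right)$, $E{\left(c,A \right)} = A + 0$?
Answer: $763$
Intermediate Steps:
$E{\left(c,A \right)} = A$
$l = -6$
$H{\left(z \right)} = - 3 z^{2}$
$H{\left(l \right)} T{\left(-6 \right)} + 115 = - 3 \left(-6\right)^{2} \left(-6\right) + 115 = \left(-3\right) 36 \left(-6\right) + 115 = \left(-108\right) \left(-6\right) + 115 = 648 + 115 = 763$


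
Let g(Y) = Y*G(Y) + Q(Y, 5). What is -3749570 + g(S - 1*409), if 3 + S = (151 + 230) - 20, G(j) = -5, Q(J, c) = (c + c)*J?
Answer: -3749825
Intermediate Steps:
Q(J, c) = 2*J*c (Q(J, c) = (2*c)*J = 2*J*c)
S = 358 (S = -3 + ((151 + 230) - 20) = -3 + (381 - 20) = -3 + 361 = 358)
g(Y) = 5*Y (g(Y) = Y*(-5) + 2*Y*5 = -5*Y + 10*Y = 5*Y)
-3749570 + g(S - 1*409) = -3749570 + 5*(358 - 1*409) = -3749570 + 5*(358 - 409) = -3749570 + 5*(-51) = -3749570 - 255 = -3749825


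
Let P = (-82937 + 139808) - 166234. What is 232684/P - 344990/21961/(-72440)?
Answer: -37012873844919/17398065786692 ≈ -2.1274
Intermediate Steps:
P = -109363 (P = 56871 - 166234 = -109363)
232684/P - 344990/21961/(-72440) = 232684/(-109363) - 344990/21961/(-72440) = 232684*(-1/109363) - 344990*1/21961*(-1/72440) = -232684/109363 - 344990/21961*(-1/72440) = -232684/109363 + 34499/159085484 = -37012873844919/17398065786692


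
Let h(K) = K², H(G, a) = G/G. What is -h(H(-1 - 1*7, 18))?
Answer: -1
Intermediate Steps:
H(G, a) = 1
-h(H(-1 - 1*7, 18)) = -1*1² = -1*1 = -1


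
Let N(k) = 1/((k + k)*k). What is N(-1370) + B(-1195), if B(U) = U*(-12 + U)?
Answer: 5414349737001/3753800 ≈ 1.4424e+6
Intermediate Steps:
N(k) = 1/(2*k**2) (N(k) = 1/(((2*k))*k) = (1/(2*k))/k = 1/(2*k**2))
N(-1370) + B(-1195) = (1/2)/(-1370)**2 - 1195*(-12 - 1195) = (1/2)*(1/1876900) - 1195*(-1207) = 1/3753800 + 1442365 = 5414349737001/3753800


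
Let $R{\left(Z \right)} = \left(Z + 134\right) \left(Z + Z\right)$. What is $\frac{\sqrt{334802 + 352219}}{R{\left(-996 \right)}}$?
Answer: $\frac{\sqrt{687021}}{1717104} \approx 0.00048271$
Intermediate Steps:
$R{\left(Z \right)} = 2 Z \left(134 + Z\right)$ ($R{\left(Z \right)} = \left(134 + Z\right) 2 Z = 2 Z \left(134 + Z\right)$)
$\frac{\sqrt{334802 + 352219}}{R{\left(-996 \right)}} = \frac{\sqrt{334802 + 352219}}{2 \left(-996\right) \left(134 - 996\right)} = \frac{\sqrt{687021}}{2 \left(-996\right) \left(-862\right)} = \frac{\sqrt{687021}}{1717104}$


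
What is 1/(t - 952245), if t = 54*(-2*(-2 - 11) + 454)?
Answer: -1/926325 ≈ -1.0795e-6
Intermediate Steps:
t = 25920 (t = 54*(-2*(-13) + 454) = 54*(26 + 454) = 54*480 = 25920)
1/(t - 952245) = 1/(25920 - 952245) = 1/(-926325) = -1/926325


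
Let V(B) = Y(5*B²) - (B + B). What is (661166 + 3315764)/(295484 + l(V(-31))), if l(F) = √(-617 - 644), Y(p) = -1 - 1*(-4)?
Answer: 1175119184120/87310795517 - 3976930*I*√1261/87310795517 ≈ 13.459 - 0.0016175*I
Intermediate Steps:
Y(p) = 3 (Y(p) = -1 + 4 = 3)
V(B) = 3 - 2*B (V(B) = 3 - (B + B) = 3 - 2*B)
l(F) = I*√1261 (l(F) = √(-1261) = I*√1261)
(661166 + 3315764)/(295484 + l(V(-31))) = (661166 + 3315764)/(295484 + I*√1261) = 3976930/(295484 + I*√1261)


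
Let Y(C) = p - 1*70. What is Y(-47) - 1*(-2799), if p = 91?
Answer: 2820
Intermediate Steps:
Y(C) = 21 (Y(C) = 91 - 1*70 = 91 - 70 = 21)
Y(-47) - 1*(-2799) = 21 - 1*(-2799) = 21 + 2799 = 2820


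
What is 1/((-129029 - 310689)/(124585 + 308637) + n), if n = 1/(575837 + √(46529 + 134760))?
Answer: -15791482689117097510043/16028242574501296611775 + 46920325321*√181289/16028242574501296611775 ≈ -0.98523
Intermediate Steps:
n = 1/(575837 + √181289) ≈ 1.7353e-6
1/((-129029 - 310689)/(124585 + 308637) + n) = 1/((-129029 - 310689)/(124585 + 308637) + (575837/331588069280 - √181289/331588069280)) = 1/(-439718/433222 + (575837/331588069280 - √181289/331588069280)) = 1/(-439718*1/433222 + (575837/331588069280 - √181289/331588069280)) = 1/(-219859/216611 + (575837/331588069280 - √181289/331588069280)) = 1/(-72902496591203113/71825623274810080 - √181289/331588069280)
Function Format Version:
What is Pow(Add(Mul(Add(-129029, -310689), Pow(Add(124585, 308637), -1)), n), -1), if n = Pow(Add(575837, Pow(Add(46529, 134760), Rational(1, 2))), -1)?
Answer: Add(Rational(-15791482689117097510043, 16028242574501296611775), Mul(Rational(46920325321, 16028242574501296611775), Pow(181289, Rational(1, 2)))) ≈ -0.98523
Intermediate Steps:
n = Pow(Add(575837, Pow(181289, Rational(1, 2))), -1) ≈ 1.7353e-6
Pow(Add(Mul(Add(-129029, -310689), Pow(Add(124585, 308637), -1)), n), -1) = Pow(Add(Mul(Add(-129029, -310689), Pow(Add(124585, 308637), -1)), Add(Rational(575837, 331588069280), Mul(Rational(-1, 331588069280), Pow(181289, Rational(1, 2))))), -1) = Pow(Add(Mul(-439718, Pow(433222, -1)), Add(Rational(575837, 331588069280), Mul(Rational(-1, 331588069280), Pow(181289, Rational(1, 2))))), -1) = Pow(Add(Mul(-439718, Rational(1, 433222)), Add(Rational(575837, 331588069280), Mul(Rational(-1, 331588069280), Pow(181289, Rational(1, 2))))), -1) = Pow(Add(Rational(-219859, 216611), Add(Rational(575837, 331588069280), Mul(Rational(-1, 331588069280), Pow(181289, Rational(1, 2))))), -1) = Pow(Add(Rational(-72902496591203113, 71825623274810080), Mul(Rational(-1, 331588069280), Pow(181289, Rational(1, 2)))), -1)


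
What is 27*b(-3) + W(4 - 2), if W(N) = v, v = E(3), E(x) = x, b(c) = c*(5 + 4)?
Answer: -726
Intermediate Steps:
b(c) = 9*c (b(c) = c*9 = 9*c)
v = 3
W(N) = 3
27*b(-3) + W(4 - 2) = 27*(9*(-3)) + 3 = 27*(-27) + 3 = -729 + 3 = -726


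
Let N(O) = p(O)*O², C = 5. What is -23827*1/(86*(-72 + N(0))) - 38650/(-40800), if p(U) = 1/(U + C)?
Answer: 63097/13158 ≈ 4.7953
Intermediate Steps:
p(U) = 1/(5 + U) (p(U) = 1/(U + 5) = 1/(5 + U))
N(O) = O²/(5 + O)
-23827*1/(86*(-72 + N(0))) - 38650/(-40800) = -23827*1/(86*(-72 + 0²/(5 + 0))) - 38650/(-40800) = -23827*1/(86*(-72 + 0/5)) - 38650*(-1/40800) = -23827*1/(86*(-72 + 0*(⅕))) + 773/816 = -23827*1/(86*(-72 + 0)) + 773/816 = -23827/(86*(-72)) + 773/816 = -23827/(-6192) + 773/816 = -23827*(-1/6192) + 773/816 = 23827/6192 + 773/816 = 63097/13158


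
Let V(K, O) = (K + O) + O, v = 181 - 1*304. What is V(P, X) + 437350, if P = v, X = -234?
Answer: 436759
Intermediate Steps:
v = -123 (v = 181 - 304 = -123)
P = -123
V(K, O) = K + 2*O
V(P, X) + 437350 = (-123 + 2*(-234)) + 437350 = (-123 - 468) + 437350 = -591 + 437350 = 436759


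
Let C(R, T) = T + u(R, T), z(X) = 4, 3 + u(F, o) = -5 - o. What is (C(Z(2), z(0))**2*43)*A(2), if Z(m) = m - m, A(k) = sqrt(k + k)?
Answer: 5504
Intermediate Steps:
u(F, o) = -8 - o (u(F, o) = -3 + (-5 - o) = -8 - o)
A(k) = sqrt(2)*sqrt(k) (A(k) = sqrt(2*k) = sqrt(2)*sqrt(k))
Z(m) = 0
C(R, T) = -8 (C(R, T) = T + (-8 - T) = -8)
(C(Z(2), z(0))**2*43)*A(2) = ((-8)**2*43)*(sqrt(2)*sqrt(2)) = (64*43)*2 = 2752*2 = 5504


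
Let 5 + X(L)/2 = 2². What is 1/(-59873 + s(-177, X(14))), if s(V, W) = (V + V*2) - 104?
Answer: -1/60508 ≈ -1.6527e-5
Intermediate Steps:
X(L) = -2 (X(L) = -10 + 2*2² = -10 + 2*4 = -10 + 8 = -2)
s(V, W) = -104 + 3*V (s(V, W) = (V + 2*V) - 104 = 3*V - 104 = -104 + 3*V)
1/(-59873 + s(-177, X(14))) = 1/(-59873 + (-104 + 3*(-177))) = 1/(-59873 + (-104 - 531)) = 1/(-59873 - 635) = 1/(-60508) = -1/60508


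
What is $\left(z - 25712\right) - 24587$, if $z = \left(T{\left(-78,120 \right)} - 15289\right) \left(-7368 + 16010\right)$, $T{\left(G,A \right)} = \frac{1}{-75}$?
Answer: $- \frac{9913346417}{75} \approx -1.3218 \cdot 10^{8}$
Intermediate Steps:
$T{\left(G,A \right)} = - \frac{1}{75}$
$z = - \frac{9909573992}{75}$ ($z = \left(- \frac{1}{75} - 15289\right) \left(-7368 + 16010\right) = \left(- \frac{1146676}{75}\right) 8642 = - \frac{9909573992}{75} \approx -1.3213 \cdot 10^{8}$)
$\left(z - 25712\right) - 24587 = \left(- \frac{9909573992}{75} - 25712\right) - 24587 = - \frac{9911502392}{75} - 24587 = - \frac{9913346417}{75}$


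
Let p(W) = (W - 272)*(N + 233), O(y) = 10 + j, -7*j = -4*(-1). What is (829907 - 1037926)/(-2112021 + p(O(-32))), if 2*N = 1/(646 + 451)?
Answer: 228196843/2384000688 ≈ 0.095720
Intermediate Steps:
j = -4/7 (j = -(-4)*(-1)/7 = -⅐*4 = -4/7 ≈ -0.57143)
O(y) = 66/7 (O(y) = 10 - 4/7 = 66/7)
N = 1/2194 (N = 1/(2*(646 + 451)) = (½)/1097 = (½)*(1/1097) = 1/2194 ≈ 0.00045579)
p(W) = -69523608/1097 + 511203*W/2194 (p(W) = (W - 272)*(1/2194 + 233) = (-272 + W)*(511203/2194) = -69523608/1097 + 511203*W/2194)
(829907 - 1037926)/(-2112021 + p(O(-32))) = (829907 - 1037926)/(-2112021 + (-69523608/1097 + (511203/2194)*(66/7))) = -208019/(-2112021 + (-69523608/1097 + 2409957/1097)) = -208019/(-2112021 - 67113651/1097) = -208019/(-2384000688/1097) = -208019*(-1097/2384000688) = 228196843/2384000688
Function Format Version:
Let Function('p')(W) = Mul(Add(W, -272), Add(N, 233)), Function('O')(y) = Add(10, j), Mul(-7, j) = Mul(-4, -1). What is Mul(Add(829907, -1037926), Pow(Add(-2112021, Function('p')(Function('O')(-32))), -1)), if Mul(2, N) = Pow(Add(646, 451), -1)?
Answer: Rational(228196843, 2384000688) ≈ 0.095720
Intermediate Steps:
j = Rational(-4, 7) (j = Mul(Rational(-1, 7), Mul(-4, -1)) = Mul(Rational(-1, 7), 4) = Rational(-4, 7) ≈ -0.57143)
Function('O')(y) = Rational(66, 7) (Function('O')(y) = Add(10, Rational(-4, 7)) = Rational(66, 7))
N = Rational(1, 2194) (N = Mul(Rational(1, 2), Pow(Add(646, 451), -1)) = Mul(Rational(1, 2), Pow(1097, -1)) = Mul(Rational(1, 2), Rational(1, 1097)) = Rational(1, 2194) ≈ 0.00045579)
Function('p')(W) = Add(Rational(-69523608, 1097), Mul(Rational(511203, 2194), W)) (Function('p')(W) = Mul(Add(W, -272), Add(Rational(1, 2194), 233)) = Mul(Add(-272, W), Rational(511203, 2194)) = Add(Rational(-69523608, 1097), Mul(Rational(511203, 2194), W)))
Mul(Add(829907, -1037926), Pow(Add(-2112021, Function('p')(Function('O')(-32))), -1)) = Mul(Add(829907, -1037926), Pow(Add(-2112021, Add(Rational(-69523608, 1097), Mul(Rational(511203, 2194), Rational(66, 7)))), -1)) = Mul(-208019, Pow(Add(-2112021, Add(Rational(-69523608, 1097), Rational(2409957, 1097))), -1)) = Mul(-208019, Pow(Add(-2112021, Rational(-67113651, 1097)), -1)) = Mul(-208019, Pow(Rational(-2384000688, 1097), -1)) = Mul(-208019, Rational(-1097, 2384000688)) = Rational(228196843, 2384000688)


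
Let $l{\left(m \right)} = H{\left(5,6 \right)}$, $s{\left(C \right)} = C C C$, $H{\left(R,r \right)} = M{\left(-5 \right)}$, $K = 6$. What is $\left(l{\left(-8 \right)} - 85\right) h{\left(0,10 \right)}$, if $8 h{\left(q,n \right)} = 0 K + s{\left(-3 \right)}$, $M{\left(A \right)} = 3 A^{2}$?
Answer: $\frac{135}{4} \approx 33.75$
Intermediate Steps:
$H{\left(R,r \right)} = 75$ ($H{\left(R,r \right)} = 3 \left(-5\right)^{2} = 3 \cdot 25 = 75$)
$s{\left(C \right)} = C^{3}$ ($s{\left(C \right)} = C^{2} C = C^{3}$)
$l{\left(m \right)} = 75$
$h{\left(q,n \right)} = - \frac{27}{8}$ ($h{\left(q,n \right)} = \frac{0 \cdot 6 + \left(-3\right)^{3}}{8} = \frac{0 - 27}{8} = \frac{1}{8} \left(-27\right) = - \frac{27}{8}$)
$\left(l{\left(-8 \right)} - 85\right) h{\left(0,10 \right)} = \left(75 - 85\right) \left(- \frac{27}{8}\right) = \left(-10\right) \left(- \frac{27}{8}\right) = \frac{135}{4}$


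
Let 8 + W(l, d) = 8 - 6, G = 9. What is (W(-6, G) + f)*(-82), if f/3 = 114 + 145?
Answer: -63222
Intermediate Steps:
f = 777 (f = 3*(114 + 145) = 3*259 = 777)
W(l, d) = -6 (W(l, d) = -8 + (8 - 6) = -8 + 2 = -6)
(W(-6, G) + f)*(-82) = (-6 + 777)*(-82) = 771*(-82) = -63222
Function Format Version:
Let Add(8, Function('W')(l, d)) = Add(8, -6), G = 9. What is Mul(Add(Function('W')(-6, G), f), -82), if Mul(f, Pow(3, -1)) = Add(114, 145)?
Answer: -63222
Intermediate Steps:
f = 777 (f = Mul(3, Add(114, 145)) = Mul(3, 259) = 777)
Function('W')(l, d) = -6 (Function('W')(l, d) = Add(-8, Add(8, -6)) = Add(-8, 2) = -6)
Mul(Add(Function('W')(-6, G), f), -82) = Mul(Add(-6, 777), -82) = Mul(771, -82) = -63222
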